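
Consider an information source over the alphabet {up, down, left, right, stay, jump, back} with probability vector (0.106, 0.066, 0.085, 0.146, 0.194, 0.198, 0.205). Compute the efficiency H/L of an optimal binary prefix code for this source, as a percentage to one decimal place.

Entropy H = −Σ p log₂ p ≈ 2.6999 bits.
Huffman merges: 33/500+17/200→151/1000; 53/500+73/500→63/250; 151/1000+97/500→69/200; 99/500+41/200→403/1000; 63/250+69/200→597/1000; 403/1000+597/1000→1. L = 687/250 ≈ 2.7480.
Efficiency = H/L = 2.6999/2.7480 = 98.2%.

98.2%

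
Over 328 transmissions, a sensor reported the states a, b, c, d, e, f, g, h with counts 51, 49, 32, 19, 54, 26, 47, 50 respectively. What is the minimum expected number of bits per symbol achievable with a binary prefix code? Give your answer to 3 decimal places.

2.973 bits/symbol

Probabilities are the counts divided by 328.
Repeatedly combine the two least-probable nodes; the expected code length is the sum of the merged weights.
merge 19/328 + 13/164 → 45/328
merge 4/41 + 45/328 → 77/328
merge 47/328 + 49/328 → 12/41
merge 25/164 + 51/328 → 101/328
merge 27/164 + 77/328 → 131/328
merge 12/41 + 101/328 → 197/328
merge 131/328 + 197/328 → 1
L = 45/328 + 77/328 + 12/41 + 101/328 + 131/328 + 197/328 + 1 = 975/328 ≈ 2.973 bits/symbol.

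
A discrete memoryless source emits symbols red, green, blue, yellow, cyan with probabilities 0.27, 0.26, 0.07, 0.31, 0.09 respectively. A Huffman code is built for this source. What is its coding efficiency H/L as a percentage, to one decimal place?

Entropy H = −Σ p log₂ p ≈ 2.1203 bits.
Huffman merges: 7/100+9/100→4/25; 4/25+13/50→21/50; 27/100+31/100→29/50; 21/50+29/50→1. L = 54/25 ≈ 2.1600.
Efficiency = H/L = 2.1203/2.1600 = 98.2%.

98.2%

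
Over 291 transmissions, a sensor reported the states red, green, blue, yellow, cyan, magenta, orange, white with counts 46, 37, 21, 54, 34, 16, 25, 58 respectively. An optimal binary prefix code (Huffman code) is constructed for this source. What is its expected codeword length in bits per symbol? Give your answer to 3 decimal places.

2.928 bits/symbol

Probabilities are the counts divided by 291.
Repeatedly combine the two least-probable nodes; the expected code length is the sum of the merged weights.
merge 16/291 + 7/97 → 37/291
merge 25/291 + 34/291 → 59/291
merge 37/291 + 37/291 → 74/291
merge 46/291 + 18/97 → 100/291
merge 58/291 + 59/291 → 39/97
merge 74/291 + 100/291 → 58/97
merge 39/97 + 58/97 → 1
L = 37/291 + 59/291 + 74/291 + 100/291 + 39/97 + 58/97 + 1 = 284/97 ≈ 2.928 bits/symbol.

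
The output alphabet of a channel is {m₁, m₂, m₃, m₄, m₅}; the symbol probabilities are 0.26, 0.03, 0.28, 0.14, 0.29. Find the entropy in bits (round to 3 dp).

H = −Σ pᵢ log₂ pᵢ.
−0.26·log₂(0.26) = 0.5053
−0.03·log₂(0.03) = 0.1518
−0.28·log₂(0.28) = 0.5142
−0.14·log₂(0.14) = 0.3971
−0.29·log₂(0.29) = 0.5179
Sum ≈ 2.0863 → 2.086 bits.

2.086 bits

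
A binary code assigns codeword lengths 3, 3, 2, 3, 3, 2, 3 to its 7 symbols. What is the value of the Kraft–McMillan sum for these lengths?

With common denominator 2^3 = 8: Σ 2^(−ℓᵢ) = 1/8 + 1/8 + 2/8 + 1/8 + 1/8 + 2/8 + 1/8 = 9/8 = 1.125.

1.125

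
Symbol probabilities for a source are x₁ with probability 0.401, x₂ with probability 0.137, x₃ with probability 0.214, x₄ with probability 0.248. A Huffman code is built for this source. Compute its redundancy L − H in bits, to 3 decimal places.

Entropy H = −Σ p log₂ p ≈ 1.8964 bits.
Huffman merges: 137/1000+107/500→351/1000; 31/125+351/1000→599/1000; 401/1000+599/1000→1. L = 39/20 ≈ 1.9500.
L − H = 1.9500 − 1.8964 = 0.054 bits.

0.054 bits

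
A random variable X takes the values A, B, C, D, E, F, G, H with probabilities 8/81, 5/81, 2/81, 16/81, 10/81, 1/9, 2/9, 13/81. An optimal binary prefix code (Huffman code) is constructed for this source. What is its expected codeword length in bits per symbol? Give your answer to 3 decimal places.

Repeatedly combine the two least-probable nodes; the expected code length is the sum of the merged weights.
merge 2/81 + 5/81 → 7/81
merge 7/81 + 8/81 → 5/27
merge 1/9 + 10/81 → 19/81
merge 13/81 + 5/27 → 28/81
merge 16/81 + 2/9 → 34/81
merge 19/81 + 28/81 → 47/81
merge 34/81 + 47/81 → 1
L = 7/81 + 5/27 + 19/81 + 28/81 + 34/81 + 47/81 + 1 = 77/27 ≈ 2.852 bits/symbol.

2.852 bits/symbol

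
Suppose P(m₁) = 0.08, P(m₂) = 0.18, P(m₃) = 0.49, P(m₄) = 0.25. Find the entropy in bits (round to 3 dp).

1.741 bits

H = −Σ pᵢ log₂ pᵢ.
−0.08·log₂(0.08) = 0.2915
−0.18·log₂(0.18) = 0.4453
−0.49·log₂(0.49) = 0.5043
−0.25·log₂(0.25) = 0.5000
Sum ≈ 1.7411 → 1.741 bits.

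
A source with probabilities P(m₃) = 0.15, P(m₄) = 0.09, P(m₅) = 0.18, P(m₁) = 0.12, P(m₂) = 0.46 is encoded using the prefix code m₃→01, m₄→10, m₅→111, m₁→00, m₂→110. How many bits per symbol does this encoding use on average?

L̄ = Σ pᵢ·ℓᵢ = 0.15·2 + 0.09·2 + 0.18·3 + 0.12·2 + 0.46·3 = 2.64 bits/symbol.

2.64 bits/symbol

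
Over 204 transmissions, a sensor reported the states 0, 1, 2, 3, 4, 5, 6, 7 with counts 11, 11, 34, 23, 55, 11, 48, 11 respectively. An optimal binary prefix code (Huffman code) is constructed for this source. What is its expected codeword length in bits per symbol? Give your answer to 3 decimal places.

2.711 bits/symbol

Probabilities are the counts divided by 204.
Repeatedly combine the two least-probable nodes; the expected code length is the sum of the merged weights.
merge 11/204 + 11/204 → 11/102
merge 11/204 + 11/204 → 11/102
merge 11/102 + 11/102 → 11/51
merge 23/204 + 1/6 → 19/68
merge 11/51 + 4/17 → 23/51
merge 55/204 + 19/68 → 28/51
merge 23/51 + 28/51 → 1
L = 11/102 + 11/102 + 11/51 + 19/68 + 23/51 + 28/51 + 1 = 553/204 ≈ 2.711 bits/symbol.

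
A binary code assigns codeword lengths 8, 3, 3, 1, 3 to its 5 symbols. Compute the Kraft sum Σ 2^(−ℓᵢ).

0.87890625

With common denominator 2^8 = 256: Σ 2^(−ℓᵢ) = 1/256 + 32/256 + 32/256 + 128/256 + 32/256 = 225/256 = 0.87890625.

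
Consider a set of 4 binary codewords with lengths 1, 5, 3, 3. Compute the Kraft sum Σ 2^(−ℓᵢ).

With common denominator 2^5 = 32: Σ 2^(−ℓᵢ) = 16/32 + 1/32 + 4/32 + 4/32 = 25/32 = 0.78125.

0.78125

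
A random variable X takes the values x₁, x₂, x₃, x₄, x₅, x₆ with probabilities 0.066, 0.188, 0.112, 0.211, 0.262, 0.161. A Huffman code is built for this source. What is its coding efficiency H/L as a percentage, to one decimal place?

Entropy H = −Σ p log₂ p ≈ 2.4700 bits.
Huffman merges: 33/500+14/125→89/500; 161/1000+89/500→339/1000; 47/250+211/1000→399/1000; 131/500+339/1000→601/1000; 399/1000+601/1000→1. L = 2517/1000 ≈ 2.5170.
Efficiency = H/L = 2.4700/2.5170 = 98.1%.

98.1%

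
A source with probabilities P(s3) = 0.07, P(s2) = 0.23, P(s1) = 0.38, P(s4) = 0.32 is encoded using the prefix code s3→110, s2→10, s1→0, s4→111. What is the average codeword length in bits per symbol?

L̄ = Σ pᵢ·ℓᵢ = 0.07·3 + 0.23·2 + 0.38·1 + 0.32·3 = 2.01 bits/symbol.

2.01 bits/symbol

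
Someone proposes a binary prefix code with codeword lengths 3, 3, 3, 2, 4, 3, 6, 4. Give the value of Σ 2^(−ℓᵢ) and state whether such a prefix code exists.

With common denominator 2^6 = 64: Σ 2^(−ℓᵢ) = 8/64 + 8/64 + 8/64 + 16/64 + 4/64 + 8/64 + 1/64 + 4/64 = 57/64 = 0.890625.
Kraft's inequality requires Σ ≤ 1; here Σ = 0.890625 ≤ 1, so such a prefix code exists.

0.890625; yes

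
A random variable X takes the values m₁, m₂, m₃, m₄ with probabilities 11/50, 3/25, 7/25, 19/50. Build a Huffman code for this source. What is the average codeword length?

1.96 bits/symbol

Repeatedly combine the two least-probable nodes; the expected code length is the sum of the merged weights.
merge 3/25 + 11/50 → 17/50
merge 7/25 + 17/50 → 31/50
merge 19/50 + 31/50 → 1
L = 17/50 + 31/50 + 1 = 49/25 = 1.96 bits/symbol.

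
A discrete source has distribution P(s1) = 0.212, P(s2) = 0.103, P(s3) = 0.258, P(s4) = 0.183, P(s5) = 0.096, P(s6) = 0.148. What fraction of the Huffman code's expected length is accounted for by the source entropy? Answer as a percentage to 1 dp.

Entropy H = −Σ p log₂ p ≈ 2.4973 bits.
Huffman merges: 12/125+103/1000→199/1000; 37/250+183/1000→331/1000; 199/1000+53/250→411/1000; 129/500+331/1000→589/1000; 411/1000+589/1000→1. L = 253/100 ≈ 2.5300.
Efficiency = H/L = 2.4973/2.5300 = 98.7%.

98.7%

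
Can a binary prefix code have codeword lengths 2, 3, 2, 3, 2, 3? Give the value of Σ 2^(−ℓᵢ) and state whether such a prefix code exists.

1.125; no

With common denominator 2^3 = 8: Σ 2^(−ℓᵢ) = 2/8 + 1/8 + 2/8 + 1/8 + 2/8 + 1/8 = 9/8 = 1.125.
Kraft's inequality requires Σ ≤ 1; here Σ = 1.125 > 1, so no such prefix code exists.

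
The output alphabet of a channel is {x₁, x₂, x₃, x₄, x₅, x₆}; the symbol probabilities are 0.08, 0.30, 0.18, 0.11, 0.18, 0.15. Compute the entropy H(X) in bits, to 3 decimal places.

2.464 bits

H = −Σ pᵢ log₂ pᵢ.
−0.08·log₂(0.08) = 0.2915
−0.30·log₂(0.30) = 0.5211
−0.18·log₂(0.18) = 0.4453
−0.11·log₂(0.11) = 0.3503
−0.18·log₂(0.18) = 0.4453
−0.15·log₂(0.15) = 0.4105
Sum ≈ 2.4640 → 2.464 bits.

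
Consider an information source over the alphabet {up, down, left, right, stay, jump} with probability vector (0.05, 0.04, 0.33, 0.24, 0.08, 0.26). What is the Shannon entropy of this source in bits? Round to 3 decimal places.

2.221 bits

H = −Σ pᵢ log₂ pᵢ.
−0.05·log₂(0.05) = 0.2161
−0.04·log₂(0.04) = 0.1858
−0.33·log₂(0.33) = 0.5278
−0.24·log₂(0.24) = 0.4941
−0.08·log₂(0.08) = 0.2915
−0.26·log₂(0.26) = 0.5053
Sum ≈ 2.2206 → 2.221 bits.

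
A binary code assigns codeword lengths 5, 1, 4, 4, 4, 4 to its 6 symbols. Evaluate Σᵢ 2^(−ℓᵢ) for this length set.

With common denominator 2^5 = 32: Σ 2^(−ℓᵢ) = 1/32 + 16/32 + 2/32 + 2/32 + 2/32 + 2/32 = 25/32 = 0.78125.

0.78125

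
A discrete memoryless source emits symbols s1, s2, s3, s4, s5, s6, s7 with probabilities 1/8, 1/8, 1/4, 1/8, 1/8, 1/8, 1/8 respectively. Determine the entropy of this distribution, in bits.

Each probability is a power of 1/2, so log₂(1/p) is an integer.
H = Σ p·log₂(1/p) = 1/8·3 + 1/8·3 + 1/4·2 + 1/8·3 + 1/8·3 + 1/8·3 + 1/8·3 = 2.75 bits.

2.75 bits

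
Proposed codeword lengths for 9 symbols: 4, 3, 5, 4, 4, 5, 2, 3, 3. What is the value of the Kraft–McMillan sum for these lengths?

With common denominator 2^5 = 32: Σ 2^(−ℓᵢ) = 2/32 + 4/32 + 1/32 + 2/32 + 2/32 + 1/32 + 8/32 + 4/32 + 4/32 = 28/32 = 0.875.

0.875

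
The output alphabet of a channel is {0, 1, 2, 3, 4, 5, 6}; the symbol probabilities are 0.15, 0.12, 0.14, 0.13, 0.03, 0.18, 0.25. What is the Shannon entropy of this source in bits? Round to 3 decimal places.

2.654 bits

H = −Σ pᵢ log₂ pᵢ.
−0.15·log₂(0.15) = 0.4105
−0.12·log₂(0.12) = 0.3671
−0.14·log₂(0.14) = 0.3971
−0.13·log₂(0.13) = 0.3826
−0.03·log₂(0.03) = 0.1518
−0.18·log₂(0.18) = 0.4453
−0.25·log₂(0.25) = 0.5000
Sum ≈ 2.6544 → 2.654 bits.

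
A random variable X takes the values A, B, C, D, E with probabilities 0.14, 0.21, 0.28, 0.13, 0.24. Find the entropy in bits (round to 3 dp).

H = −Σ pᵢ log₂ pᵢ.
−0.14·log₂(0.14) = 0.3971
−0.21·log₂(0.21) = 0.4728
−0.28·log₂(0.28) = 0.5142
−0.13·log₂(0.13) = 0.3826
−0.24·log₂(0.24) = 0.4941
Sum ≈ 2.2609 → 2.261 bits.

2.261 bits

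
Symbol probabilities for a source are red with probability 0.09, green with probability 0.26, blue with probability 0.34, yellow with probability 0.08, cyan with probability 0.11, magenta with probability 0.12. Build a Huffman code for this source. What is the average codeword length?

Repeatedly combine the two least-probable nodes; the expected code length is the sum of the merged weights.
merge 2/25 + 9/100 → 17/100
merge 11/100 + 3/25 → 23/100
merge 17/100 + 23/100 → 2/5
merge 13/50 + 17/50 → 3/5
merge 2/5 + 3/5 → 1
L = 17/100 + 23/100 + 2/5 + 3/5 + 1 = 12/5 = 2.4 bits/symbol.

2.4 bits/symbol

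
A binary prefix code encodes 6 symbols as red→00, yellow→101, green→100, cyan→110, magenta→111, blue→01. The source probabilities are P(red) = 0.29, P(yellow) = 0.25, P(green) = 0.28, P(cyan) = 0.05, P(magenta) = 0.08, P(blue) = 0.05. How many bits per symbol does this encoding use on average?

2.66 bits/symbol

L̄ = Σ pᵢ·ℓᵢ = 0.29·2 + 0.25·3 + 0.28·3 + 0.05·3 + 0.08·3 + 0.05·2 = 2.66 bits/symbol.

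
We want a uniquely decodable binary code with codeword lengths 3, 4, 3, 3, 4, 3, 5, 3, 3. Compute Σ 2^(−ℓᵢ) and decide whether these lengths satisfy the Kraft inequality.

0.90625; yes

With common denominator 2^5 = 32: Σ 2^(−ℓᵢ) = 4/32 + 2/32 + 4/32 + 4/32 + 2/32 + 4/32 + 1/32 + 4/32 + 4/32 = 29/32 = 0.90625.
Kraft's inequality requires Σ ≤ 1; here Σ = 0.90625 ≤ 1, so such a prefix code exists.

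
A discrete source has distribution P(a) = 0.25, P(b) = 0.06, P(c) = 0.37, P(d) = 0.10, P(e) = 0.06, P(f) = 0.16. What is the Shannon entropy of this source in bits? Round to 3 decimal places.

H = −Σ pᵢ log₂ pᵢ.
−0.25·log₂(0.25) = 0.5000
−0.06·log₂(0.06) = 0.2435
−0.37·log₂(0.37) = 0.5307
−0.10·log₂(0.10) = 0.3322
−0.06·log₂(0.06) = 0.2435
−0.16·log₂(0.16) = 0.4230
Sum ≈ 2.2730 → 2.273 bits.

2.273 bits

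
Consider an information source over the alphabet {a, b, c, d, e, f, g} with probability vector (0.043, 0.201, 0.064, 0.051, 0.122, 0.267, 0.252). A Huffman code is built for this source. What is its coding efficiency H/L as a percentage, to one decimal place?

Entropy H = −Σ p log₂ p ≈ 2.5133 bits.
Huffman merges: 43/1000+51/1000→47/500; 8/125+47/500→79/500; 61/500+79/500→7/25; 201/1000+63/250→453/1000; 267/1000+7/25→547/1000; 453/1000+547/1000→1. L = 633/250 ≈ 2.5320.
Efficiency = H/L = 2.5133/2.5320 = 99.3%.

99.3%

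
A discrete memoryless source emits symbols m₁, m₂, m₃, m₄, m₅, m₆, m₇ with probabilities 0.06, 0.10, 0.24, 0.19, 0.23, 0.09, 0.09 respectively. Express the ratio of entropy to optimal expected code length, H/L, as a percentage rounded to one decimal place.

Entropy H = −Σ p log₂ p ≈ 2.6381 bits.
Huffman merges: 3/50+9/100→3/20; 9/100+1/10→19/100; 3/20+19/100→17/50; 19/100+23/100→21/50; 6/25+17/50→29/50; 21/50+29/50→1. L = 67/25 ≈ 2.6800.
Efficiency = H/L = 2.6381/2.6800 = 98.4%.

98.4%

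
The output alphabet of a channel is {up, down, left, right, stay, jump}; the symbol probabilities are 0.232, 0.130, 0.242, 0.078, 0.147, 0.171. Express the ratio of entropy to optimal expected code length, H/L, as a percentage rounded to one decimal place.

Entropy H = −Σ p log₂ p ≈ 2.4964 bits.
Huffman merges: 39/500+13/100→26/125; 147/1000+171/1000→159/500; 26/125+29/125→11/25; 121/500+159/500→14/25; 11/25+14/25→1. L = 1263/500 ≈ 2.5260.
Efficiency = H/L = 2.4964/2.5260 = 98.8%.

98.8%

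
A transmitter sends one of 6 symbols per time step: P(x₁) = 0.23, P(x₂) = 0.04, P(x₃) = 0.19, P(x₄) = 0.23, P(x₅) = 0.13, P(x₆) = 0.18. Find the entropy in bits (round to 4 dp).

H = −Σ pᵢ log₂ pᵢ.
−0.23·log₂(0.23) = 0.4877
−0.04·log₂(0.04) = 0.1858
−0.19·log₂(0.19) = 0.4552
−0.23·log₂(0.23) = 0.4877
−0.13·log₂(0.13) = 0.3826
−0.18·log₂(0.18) = 0.4453
Sum ≈ 2.4443 → 2.4443 bits.

2.4443 bits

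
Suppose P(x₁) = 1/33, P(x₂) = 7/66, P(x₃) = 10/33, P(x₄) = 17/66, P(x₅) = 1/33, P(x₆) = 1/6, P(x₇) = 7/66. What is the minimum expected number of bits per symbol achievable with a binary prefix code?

Repeatedly combine the two least-probable nodes; the expected code length is the sum of the merged weights.
merge 1/33 + 1/33 → 2/33
merge 2/33 + 7/66 → 1/6
merge 7/66 + 1/6 → 3/11
merge 1/6 + 17/66 → 14/33
merge 3/11 + 10/33 → 19/33
merge 14/33 + 19/33 → 1
L = 2/33 + 1/6 + 3/11 + 14/33 + 19/33 + 1 = 5/2 = 2.5 bits/symbol.

2.5 bits/symbol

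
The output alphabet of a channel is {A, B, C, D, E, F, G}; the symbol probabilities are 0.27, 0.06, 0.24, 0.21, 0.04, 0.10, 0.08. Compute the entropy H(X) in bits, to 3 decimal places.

H = −Σ pᵢ log₂ pᵢ.
−0.27·log₂(0.27) = 0.5100
−0.06·log₂(0.06) = 0.2435
−0.24·log₂(0.24) = 0.4941
−0.21·log₂(0.21) = 0.4728
−0.04·log₂(0.04) = 0.1858
−0.10·log₂(0.10) = 0.3322
−0.08·log₂(0.08) = 0.2915
Sum ≈ 2.5300 → 2.530 bits.

2.530 bits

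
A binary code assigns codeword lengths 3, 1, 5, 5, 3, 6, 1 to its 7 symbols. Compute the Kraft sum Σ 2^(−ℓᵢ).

1.328125

With common denominator 2^6 = 64: Σ 2^(−ℓᵢ) = 8/64 + 32/64 + 2/64 + 2/64 + 8/64 + 1/64 + 32/64 = 85/64 = 1.328125.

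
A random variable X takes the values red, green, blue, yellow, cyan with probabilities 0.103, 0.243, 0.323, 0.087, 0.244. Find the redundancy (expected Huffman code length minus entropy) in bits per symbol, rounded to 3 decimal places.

Entropy H = −Σ p log₂ p ≈ 2.1634 bits.
Huffman merges: 87/1000+103/1000→19/100; 19/100+243/1000→433/1000; 61/250+323/1000→567/1000; 433/1000+567/1000→1. L = 219/100 ≈ 2.1900.
L − H = 2.1900 − 2.1634 = 0.027 bits.

0.027 bits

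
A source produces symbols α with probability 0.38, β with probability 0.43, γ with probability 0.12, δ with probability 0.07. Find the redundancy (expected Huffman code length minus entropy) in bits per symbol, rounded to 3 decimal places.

0.070 bits

Entropy H = −Σ p log₂ p ≈ 1.6896 bits.
Huffman merges: 7/100+3/25→19/100; 19/100+19/50→57/100; 43/100+57/100→1. L = 44/25 ≈ 1.7600.
L − H = 1.7600 − 1.6896 = 0.070 bits.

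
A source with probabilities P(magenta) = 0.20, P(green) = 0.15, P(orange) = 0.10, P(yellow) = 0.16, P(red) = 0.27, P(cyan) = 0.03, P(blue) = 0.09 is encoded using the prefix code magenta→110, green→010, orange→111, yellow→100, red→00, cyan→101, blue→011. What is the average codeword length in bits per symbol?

L̄ = Σ pᵢ·ℓᵢ = 0.20·3 + 0.15·3 + 0.10·3 + 0.16·3 + 0.27·2 + 0.03·3 + 0.09·3 = 2.73 bits/symbol.

2.73 bits/symbol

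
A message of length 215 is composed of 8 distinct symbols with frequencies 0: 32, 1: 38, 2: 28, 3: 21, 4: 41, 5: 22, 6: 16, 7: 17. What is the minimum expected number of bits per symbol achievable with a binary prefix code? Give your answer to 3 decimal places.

Probabilities are the counts divided by 215.
Repeatedly combine the two least-probable nodes; the expected code length is the sum of the merged weights.
merge 16/215 + 17/215 → 33/215
merge 21/215 + 22/215 → 1/5
merge 28/215 + 32/215 → 12/43
merge 33/215 + 38/215 → 71/215
merge 41/215 + 1/5 → 84/215
merge 12/43 + 71/215 → 131/215
merge 84/215 + 131/215 → 1
L = 33/215 + 1/5 + 12/43 + 71/215 + 84/215 + 131/215 + 1 = 637/215 ≈ 2.963 bits/symbol.

2.963 bits/symbol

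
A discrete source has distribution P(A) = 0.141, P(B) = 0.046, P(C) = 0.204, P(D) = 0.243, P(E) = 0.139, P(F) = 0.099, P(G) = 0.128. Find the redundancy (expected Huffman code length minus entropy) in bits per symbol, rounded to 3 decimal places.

0.026 bits

Entropy H = −Σ p log₂ p ≈ 2.6723 bits.
Huffman merges: 23/500+99/1000→29/200; 16/125+139/1000→267/1000; 141/1000+29/200→143/500; 51/250+243/1000→447/1000; 267/1000+143/500→553/1000; 447/1000+553/1000→1. L = 1349/500 ≈ 2.6980.
L − H = 2.6980 − 2.6723 = 0.026 bits.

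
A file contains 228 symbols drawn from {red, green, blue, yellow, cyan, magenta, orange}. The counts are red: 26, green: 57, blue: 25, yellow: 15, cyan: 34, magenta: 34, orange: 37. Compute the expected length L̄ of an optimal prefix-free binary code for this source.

2.75 bits/symbol

Probabilities are the counts divided by 228.
Repeatedly combine the two least-probable nodes; the expected code length is the sum of the merged weights.
merge 5/76 + 25/228 → 10/57
merge 13/114 + 17/114 → 5/19
merge 17/114 + 37/228 → 71/228
merge 10/57 + 1/4 → 97/228
merge 5/19 + 71/228 → 131/228
merge 97/228 + 131/228 → 1
L = 10/57 + 5/19 + 71/228 + 97/228 + 131/228 + 1 = 11/4 = 2.75 bits/symbol.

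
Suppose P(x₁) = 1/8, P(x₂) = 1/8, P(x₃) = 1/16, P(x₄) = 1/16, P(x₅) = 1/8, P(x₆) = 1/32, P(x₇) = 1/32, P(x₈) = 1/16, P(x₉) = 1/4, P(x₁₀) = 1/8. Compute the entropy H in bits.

3.0625 bits

Each probability is a power of 1/2, so log₂(1/p) is an integer.
H = Σ p·log₂(1/p) = 1/8·3 + 1/8·3 + 1/16·4 + 1/16·4 + 1/8·3 + 1/32·5 + 1/32·5 + 1/16·4 + 1/4·2 + 1/8·3 = 3.0625 bits.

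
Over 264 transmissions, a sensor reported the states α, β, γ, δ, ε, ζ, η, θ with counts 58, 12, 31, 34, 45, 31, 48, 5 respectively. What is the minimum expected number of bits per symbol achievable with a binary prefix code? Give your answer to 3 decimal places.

2.845 bits/symbol

Probabilities are the counts divided by 264.
Repeatedly combine the two least-probable nodes; the expected code length is the sum of the merged weights.
merge 5/264 + 1/22 → 17/264
merge 17/264 + 31/264 → 2/11
merge 31/264 + 17/132 → 65/264
merge 15/88 + 2/11 → 31/88
merge 2/11 + 29/132 → 53/132
merge 65/264 + 31/88 → 79/132
merge 53/132 + 79/132 → 1
L = 17/264 + 2/11 + 65/264 + 31/88 + 53/132 + 79/132 + 1 = 751/264 ≈ 2.845 bits/symbol.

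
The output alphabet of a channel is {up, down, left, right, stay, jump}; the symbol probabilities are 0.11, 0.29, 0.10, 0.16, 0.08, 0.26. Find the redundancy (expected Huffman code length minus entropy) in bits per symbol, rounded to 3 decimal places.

0.030 bits

Entropy H = −Σ p log₂ p ≈ 2.4202 bits.
Huffman merges: 2/25+1/10→9/50; 11/100+4/25→27/100; 9/50+13/50→11/25; 27/100+29/100→14/25; 11/25+14/25→1. L = 49/20 ≈ 2.4500.
L − H = 2.4500 − 2.4202 = 0.030 bits.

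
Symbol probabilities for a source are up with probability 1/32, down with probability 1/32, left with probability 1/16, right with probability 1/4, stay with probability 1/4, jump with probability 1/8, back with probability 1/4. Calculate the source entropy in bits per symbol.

2.4375 bits

Each probability is a power of 1/2, so log₂(1/p) is an integer.
H = Σ p·log₂(1/p) = 1/32·5 + 1/32·5 + 1/16·4 + 1/4·2 + 1/4·2 + 1/8·3 + 1/4·2 = 2.4375 bits.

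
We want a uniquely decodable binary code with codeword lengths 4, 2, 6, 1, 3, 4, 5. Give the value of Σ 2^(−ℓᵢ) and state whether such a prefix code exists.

1.046875; no

With common denominator 2^6 = 64: Σ 2^(−ℓᵢ) = 4/64 + 16/64 + 1/64 + 32/64 + 8/64 + 4/64 + 2/64 = 67/64 = 1.046875.
Kraft's inequality requires Σ ≤ 1; here Σ = 1.046875 > 1, so no such prefix code exists.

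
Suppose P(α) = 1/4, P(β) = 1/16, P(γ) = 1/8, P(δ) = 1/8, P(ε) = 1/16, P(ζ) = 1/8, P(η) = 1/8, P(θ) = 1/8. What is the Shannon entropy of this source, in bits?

Each probability is a power of 1/2, so log₂(1/p) is an integer.
H = Σ p·log₂(1/p) = 1/4·2 + 1/16·4 + 1/8·3 + 1/8·3 + 1/16·4 + 1/8·3 + 1/8·3 + 1/8·3 = 2.875 bits.

2.875 bits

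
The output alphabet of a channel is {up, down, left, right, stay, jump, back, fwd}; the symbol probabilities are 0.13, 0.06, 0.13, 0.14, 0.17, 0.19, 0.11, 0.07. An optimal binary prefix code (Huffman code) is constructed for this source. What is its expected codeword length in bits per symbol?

2.94 bits/symbol

Repeatedly combine the two least-probable nodes; the expected code length is the sum of the merged weights.
merge 3/50 + 7/100 → 13/100
merge 11/100 + 13/100 → 6/25
merge 13/100 + 13/100 → 13/50
merge 7/50 + 17/100 → 31/100
merge 19/100 + 6/25 → 43/100
merge 13/50 + 31/100 → 57/100
merge 43/100 + 57/100 → 1
L = 13/100 + 6/25 + 13/50 + 31/100 + 43/100 + 57/100 + 1 = 147/50 = 2.94 bits/symbol.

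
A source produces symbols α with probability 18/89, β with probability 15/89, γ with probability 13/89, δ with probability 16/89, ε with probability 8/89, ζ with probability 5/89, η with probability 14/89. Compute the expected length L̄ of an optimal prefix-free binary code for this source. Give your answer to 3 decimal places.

Repeatedly combine the two least-probable nodes; the expected code length is the sum of the merged weights.
merge 5/89 + 8/89 → 13/89
merge 13/89 + 13/89 → 26/89
merge 14/89 + 15/89 → 29/89
merge 16/89 + 18/89 → 34/89
merge 26/89 + 29/89 → 55/89
merge 34/89 + 55/89 → 1
L = 13/89 + 26/89 + 29/89 + 34/89 + 55/89 + 1 = 246/89 ≈ 2.764 bits/symbol.

2.764 bits/symbol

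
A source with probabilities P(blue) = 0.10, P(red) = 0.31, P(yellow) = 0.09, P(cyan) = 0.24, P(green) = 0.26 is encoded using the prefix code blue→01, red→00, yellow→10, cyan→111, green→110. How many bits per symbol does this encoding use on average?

2.5 bits/symbol

L̄ = Σ pᵢ·ℓᵢ = 0.10·2 + 0.31·2 + 0.09·2 + 0.24·3 + 0.26·3 = 2.5 bits/symbol.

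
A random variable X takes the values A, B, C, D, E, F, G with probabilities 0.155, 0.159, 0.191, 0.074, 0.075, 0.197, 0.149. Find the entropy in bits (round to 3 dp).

2.724 bits

H = −Σ pᵢ log₂ pᵢ.
−0.155·log₂(0.155) = 0.4169
−0.159·log₂(0.159) = 0.4218
−0.191·log₂(0.191) = 0.4562
−0.074·log₂(0.074) = 0.2780
−0.075·log₂(0.075) = 0.2803
−0.197·log₂(0.197) = 0.4617
−0.149·log₂(0.149) = 0.4092
Sum ≈ 2.7241 → 2.724 bits.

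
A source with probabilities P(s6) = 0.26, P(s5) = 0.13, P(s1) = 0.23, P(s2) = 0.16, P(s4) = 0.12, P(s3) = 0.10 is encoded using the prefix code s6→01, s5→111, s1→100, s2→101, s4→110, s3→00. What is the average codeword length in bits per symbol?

L̄ = Σ pᵢ·ℓᵢ = 0.26·2 + 0.13·3 + 0.23·3 + 0.16·3 + 0.12·3 + 0.10·2 = 2.64 bits/symbol.

2.64 bits/symbol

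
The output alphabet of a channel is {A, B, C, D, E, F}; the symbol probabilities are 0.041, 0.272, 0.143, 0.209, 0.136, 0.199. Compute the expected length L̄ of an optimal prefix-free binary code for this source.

2.497 bits/symbol

Repeatedly combine the two least-probable nodes; the expected code length is the sum of the merged weights.
merge 41/1000 + 17/125 → 177/1000
merge 143/1000 + 177/1000 → 8/25
merge 199/1000 + 209/1000 → 51/125
merge 34/125 + 8/25 → 74/125
merge 51/125 + 74/125 → 1
L = 177/1000 + 8/25 + 51/125 + 74/125 + 1 = 2497/1000 = 2.497 bits/symbol.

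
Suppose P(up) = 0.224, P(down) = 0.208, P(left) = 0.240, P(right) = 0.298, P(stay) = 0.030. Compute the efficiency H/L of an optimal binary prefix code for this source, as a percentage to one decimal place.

Entropy H = −Σ p log₂ p ≈ 2.1211 bits.
Huffman merges: 3/100+26/125→119/500; 28/125+119/500→231/500; 6/25+149/500→269/500; 231/500+269/500→1. L = 1119/500 ≈ 2.2380.
Efficiency = H/L = 2.1211/2.2380 = 94.8%.

94.8%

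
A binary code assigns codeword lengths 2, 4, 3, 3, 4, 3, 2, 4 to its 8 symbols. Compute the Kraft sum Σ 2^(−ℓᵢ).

1.0625

With common denominator 2^4 = 16: Σ 2^(−ℓᵢ) = 4/16 + 1/16 + 2/16 + 2/16 + 1/16 + 2/16 + 4/16 + 1/16 = 17/16 = 1.0625.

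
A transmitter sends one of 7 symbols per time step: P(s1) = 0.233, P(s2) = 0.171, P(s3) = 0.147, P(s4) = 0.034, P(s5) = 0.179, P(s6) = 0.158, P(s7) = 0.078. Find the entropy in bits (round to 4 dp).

H = −Σ pᵢ log₂ pᵢ.
−0.233·log₂(0.233) = 0.4897
−0.171·log₂(0.171) = 0.4357
−0.147·log₂(0.147) = 0.4066
−0.034·log₂(0.034) = 0.1659
−0.179·log₂(0.179) = 0.4443
−0.158·log₂(0.158) = 0.4206
−0.078·log₂(0.078) = 0.2871
Sum ≈ 2.6498 → 2.6498 bits.

2.6498 bits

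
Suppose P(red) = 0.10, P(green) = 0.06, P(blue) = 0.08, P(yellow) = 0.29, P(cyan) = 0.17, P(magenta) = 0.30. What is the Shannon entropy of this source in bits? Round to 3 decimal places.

H = −Σ pᵢ log₂ pᵢ.
−0.10·log₂(0.10) = 0.3322
−0.06·log₂(0.06) = 0.2435
−0.08·log₂(0.08) = 0.2915
−0.29·log₂(0.29) = 0.5179
−0.17·log₂(0.17) = 0.4346
−0.30·log₂(0.30) = 0.5211
Sum ≈ 2.3408 → 2.341 bits.

2.341 bits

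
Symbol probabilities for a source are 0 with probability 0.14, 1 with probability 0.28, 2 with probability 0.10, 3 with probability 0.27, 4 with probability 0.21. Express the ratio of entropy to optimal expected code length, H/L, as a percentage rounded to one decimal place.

99.4%

Entropy H = −Σ p log₂ p ≈ 2.2264 bits.
Huffman merges: 1/10+7/50→6/25; 21/100+6/25→9/20; 27/100+7/25→11/20; 9/20+11/20→1. L = 56/25 ≈ 2.2400.
Efficiency = H/L = 2.2264/2.2400 = 99.4%.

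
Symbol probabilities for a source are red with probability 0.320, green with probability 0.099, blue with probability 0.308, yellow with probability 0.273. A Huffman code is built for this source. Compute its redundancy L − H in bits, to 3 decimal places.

0.109 bits

Entropy H = −Σ p log₂ p ≈ 1.8910 bits.
Huffman merges: 99/1000+273/1000→93/250; 77/250+8/25→157/250; 93/250+157/250→1. L = 2 ≈ 2.0000.
L − H = 2.0000 − 1.8910 = 0.109 bits.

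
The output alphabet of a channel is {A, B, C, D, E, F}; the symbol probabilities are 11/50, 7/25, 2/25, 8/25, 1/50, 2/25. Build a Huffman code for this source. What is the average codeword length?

Repeatedly combine the two least-probable nodes; the expected code length is the sum of the merged weights.
merge 1/50 + 2/25 → 1/10
merge 2/25 + 1/10 → 9/50
merge 9/50 + 11/50 → 2/5
merge 7/25 + 8/25 → 3/5
merge 2/5 + 3/5 → 1
L = 1/10 + 9/50 + 2/5 + 3/5 + 1 = 57/25 = 2.28 bits/symbol.

2.28 bits/symbol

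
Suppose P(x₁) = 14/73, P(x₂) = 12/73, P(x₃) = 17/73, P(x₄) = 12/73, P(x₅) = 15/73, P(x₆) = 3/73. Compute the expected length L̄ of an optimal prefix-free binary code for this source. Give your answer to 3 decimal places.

2.562 bits/symbol

Repeatedly combine the two least-probable nodes; the expected code length is the sum of the merged weights.
merge 3/73 + 12/73 → 15/73
merge 12/73 + 14/73 → 26/73
merge 15/73 + 15/73 → 30/73
merge 17/73 + 26/73 → 43/73
merge 30/73 + 43/73 → 1
L = 15/73 + 26/73 + 30/73 + 43/73 + 1 = 187/73 ≈ 2.562 bits/symbol.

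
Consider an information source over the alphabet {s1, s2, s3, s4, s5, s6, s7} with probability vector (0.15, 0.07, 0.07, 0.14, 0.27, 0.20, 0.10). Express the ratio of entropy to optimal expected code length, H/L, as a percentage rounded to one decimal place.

99.3%

Entropy H = −Σ p log₂ p ≈ 2.6514 bits.
Huffman merges: 7/100+7/100→7/50; 1/10+7/50→6/25; 7/50+3/20→29/100; 1/5+6/25→11/25; 27/100+29/100→14/25; 11/25+14/25→1. L = 267/100 ≈ 2.6700.
Efficiency = H/L = 2.6514/2.6700 = 99.3%.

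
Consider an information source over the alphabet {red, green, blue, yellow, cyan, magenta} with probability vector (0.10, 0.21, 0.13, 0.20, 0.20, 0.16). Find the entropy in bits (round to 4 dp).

2.5394 bits

H = −Σ pᵢ log₂ pᵢ.
−0.10·log₂(0.10) = 0.3322
−0.21·log₂(0.21) = 0.4728
−0.13·log₂(0.13) = 0.3826
−0.20·log₂(0.20) = 0.4644
−0.20·log₂(0.20) = 0.4644
−0.16·log₂(0.16) = 0.4230
Sum ≈ 2.5394 → 2.5394 bits.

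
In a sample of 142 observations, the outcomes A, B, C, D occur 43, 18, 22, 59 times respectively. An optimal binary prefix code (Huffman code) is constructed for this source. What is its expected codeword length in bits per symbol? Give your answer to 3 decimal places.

Probabilities are the counts divided by 142.
Repeatedly combine the two least-probable nodes; the expected code length is the sum of the merged weights.
merge 9/71 + 11/71 → 20/71
merge 20/71 + 43/142 → 83/142
merge 59/142 + 83/142 → 1
L = 20/71 + 83/142 + 1 = 265/142 ≈ 1.866 bits/symbol.

1.866 bits/symbol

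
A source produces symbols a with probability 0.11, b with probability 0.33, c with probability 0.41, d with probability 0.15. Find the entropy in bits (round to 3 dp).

1.816 bits

H = −Σ pᵢ log₂ pᵢ.
−0.11·log₂(0.11) = 0.3503
−0.33·log₂(0.33) = 0.5278
−0.41·log₂(0.41) = 0.5274
−0.15·log₂(0.15) = 0.4105
Sum ≈ 1.8160 → 1.816 bits.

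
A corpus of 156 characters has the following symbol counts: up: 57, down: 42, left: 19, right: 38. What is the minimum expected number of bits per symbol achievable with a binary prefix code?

Probabilities are the counts divided by 156.
Repeatedly combine the two least-probable nodes; the expected code length is the sum of the merged weights.
merge 19/156 + 19/78 → 19/52
merge 7/26 + 19/52 → 33/52
merge 19/52 + 33/52 → 1
L = 19/52 + 33/52 + 1 = 2 bits/symbol.

2 bits/symbol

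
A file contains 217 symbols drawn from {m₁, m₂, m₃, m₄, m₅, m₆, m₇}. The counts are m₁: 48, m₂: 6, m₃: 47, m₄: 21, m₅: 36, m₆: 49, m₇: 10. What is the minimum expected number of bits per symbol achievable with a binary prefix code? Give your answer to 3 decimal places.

2.581 bits/symbol

Probabilities are the counts divided by 217.
Repeatedly combine the two least-probable nodes; the expected code length is the sum of the merged weights.
merge 6/217 + 10/217 → 16/217
merge 16/217 + 3/31 → 37/217
merge 36/217 + 37/217 → 73/217
merge 47/217 + 48/217 → 95/217
merge 7/31 + 73/217 → 122/217
merge 95/217 + 122/217 → 1
L = 16/217 + 37/217 + 73/217 + 95/217 + 122/217 + 1 = 80/31 ≈ 2.581 bits/symbol.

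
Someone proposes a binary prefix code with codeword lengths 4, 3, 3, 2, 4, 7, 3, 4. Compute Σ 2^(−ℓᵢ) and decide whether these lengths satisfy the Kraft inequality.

With common denominator 2^7 = 128: Σ 2^(−ℓᵢ) = 8/128 + 16/128 + 16/128 + 32/128 + 8/128 + 1/128 + 16/128 + 8/128 = 105/128 = 0.8203125.
Kraft's inequality requires Σ ≤ 1; here Σ = 0.8203125 ≤ 1, so such a prefix code exists.

0.8203125; yes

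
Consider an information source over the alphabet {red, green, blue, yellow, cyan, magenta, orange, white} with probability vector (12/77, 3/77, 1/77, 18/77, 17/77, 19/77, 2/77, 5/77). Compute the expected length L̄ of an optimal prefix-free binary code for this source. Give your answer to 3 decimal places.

Repeatedly combine the two least-probable nodes; the expected code length is the sum of the merged weights.
merge 1/77 + 2/77 → 3/77
merge 3/77 + 3/77 → 6/77
merge 5/77 + 6/77 → 1/7
merge 1/7 + 12/77 → 23/77
merge 17/77 + 18/77 → 5/11
merge 19/77 + 23/77 → 6/11
merge 5/11 + 6/11 → 1
L = 3/77 + 6/77 + 1/7 + 23/77 + 5/11 + 6/11 + 1 = 197/77 ≈ 2.558 bits/symbol.

2.558 bits/symbol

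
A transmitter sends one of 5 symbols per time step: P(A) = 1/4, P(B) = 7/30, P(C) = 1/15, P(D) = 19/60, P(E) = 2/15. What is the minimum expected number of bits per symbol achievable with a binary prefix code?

Repeatedly combine the two least-probable nodes; the expected code length is the sum of the merged weights.
merge 1/15 + 2/15 → 1/5
merge 1/5 + 7/30 → 13/30
merge 1/4 + 19/60 → 17/30
merge 13/30 + 17/30 → 1
L = 1/5 + 13/30 + 17/30 + 1 = 11/5 = 2.2 bits/symbol.

2.2 bits/symbol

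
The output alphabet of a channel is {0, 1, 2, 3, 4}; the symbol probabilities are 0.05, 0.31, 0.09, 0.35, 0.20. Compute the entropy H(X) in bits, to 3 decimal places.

H = −Σ pᵢ log₂ pᵢ.
−0.05·log₂(0.05) = 0.2161
−0.31·log₂(0.31) = 0.5238
−0.09·log₂(0.09) = 0.3127
−0.35·log₂(0.35) = 0.5301
−0.20·log₂(0.20) = 0.4644
Sum ≈ 2.0470 → 2.047 bits.

2.047 bits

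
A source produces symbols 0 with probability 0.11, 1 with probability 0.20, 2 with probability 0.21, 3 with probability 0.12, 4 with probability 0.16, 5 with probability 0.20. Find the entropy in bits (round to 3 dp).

2.542 bits

H = −Σ pᵢ log₂ pᵢ.
−0.11·log₂(0.11) = 0.3503
−0.20·log₂(0.20) = 0.4644
−0.21·log₂(0.21) = 0.4728
−0.12·log₂(0.12) = 0.3671
−0.16·log₂(0.16) = 0.4230
−0.20·log₂(0.20) = 0.4644
Sum ≈ 2.5420 → 2.542 bits.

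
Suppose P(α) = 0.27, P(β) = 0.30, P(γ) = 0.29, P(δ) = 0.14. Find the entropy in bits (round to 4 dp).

H = −Σ pᵢ log₂ pᵢ.
−0.27·log₂(0.27) = 0.5100
−0.30·log₂(0.30) = 0.5211
−0.29·log₂(0.29) = 0.5179
−0.14·log₂(0.14) = 0.3971
Sum ≈ 1.9461 → 1.9461 bits.

1.9461 bits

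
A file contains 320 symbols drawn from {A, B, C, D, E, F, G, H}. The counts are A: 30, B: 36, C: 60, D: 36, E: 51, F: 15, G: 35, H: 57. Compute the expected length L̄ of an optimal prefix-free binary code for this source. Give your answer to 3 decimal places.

Probabilities are the counts divided by 320.
Repeatedly combine the two least-probable nodes; the expected code length is the sum of the merged weights.
merge 3/64 + 3/32 → 9/64
merge 7/64 + 9/80 → 71/320
merge 9/80 + 9/64 → 81/320
merge 51/320 + 57/320 → 27/80
merge 3/16 + 71/320 → 131/320
merge 81/320 + 27/80 → 189/320
merge 131/320 + 189/320 → 1
L = 9/64 + 71/320 + 81/320 + 27/80 + 131/320 + 189/320 + 1 = 189/64 ≈ 2.953 bits/symbol.

2.953 bits/symbol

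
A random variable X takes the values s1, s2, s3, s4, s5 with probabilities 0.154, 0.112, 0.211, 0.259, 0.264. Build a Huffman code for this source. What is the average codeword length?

Repeatedly combine the two least-probable nodes; the expected code length is the sum of the merged weights.
merge 14/125 + 77/500 → 133/500
merge 211/1000 + 259/1000 → 47/100
merge 33/125 + 133/500 → 53/100
merge 47/100 + 53/100 → 1
L = 133/500 + 47/100 + 53/100 + 1 = 1133/500 = 2.266 bits/symbol.

2.266 bits/symbol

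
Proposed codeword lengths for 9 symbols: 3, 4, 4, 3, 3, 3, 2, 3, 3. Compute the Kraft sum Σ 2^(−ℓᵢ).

1.125

With common denominator 2^4 = 16: Σ 2^(−ℓᵢ) = 2/16 + 1/16 + 1/16 + 2/16 + 2/16 + 2/16 + 4/16 + 2/16 + 2/16 = 18/16 = 1.125.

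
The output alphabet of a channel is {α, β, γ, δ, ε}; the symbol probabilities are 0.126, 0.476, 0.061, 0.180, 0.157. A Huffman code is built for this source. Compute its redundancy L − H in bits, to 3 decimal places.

0.051 bits

Entropy H = −Σ p log₂ p ≈ 1.9971 bits.
Huffman merges: 61/1000+63/500→187/1000; 157/1000+9/50→337/1000; 187/1000+337/1000→131/250; 119/250+131/250→1. L = 256/125 ≈ 2.0480.
L − H = 2.0480 − 1.9971 = 0.051 bits.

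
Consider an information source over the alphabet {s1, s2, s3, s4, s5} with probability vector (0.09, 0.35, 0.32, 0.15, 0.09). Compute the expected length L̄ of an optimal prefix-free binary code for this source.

2.16 bits/symbol

Repeatedly combine the two least-probable nodes; the expected code length is the sum of the merged weights.
merge 9/100 + 9/100 → 9/50
merge 3/20 + 9/50 → 33/100
merge 8/25 + 33/100 → 13/20
merge 7/20 + 13/20 → 1
L = 9/50 + 33/100 + 13/20 + 1 = 54/25 = 2.16 bits/symbol.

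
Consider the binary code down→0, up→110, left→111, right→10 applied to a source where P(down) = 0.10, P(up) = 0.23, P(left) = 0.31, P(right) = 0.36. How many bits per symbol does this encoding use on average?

2.44 bits/symbol

L̄ = Σ pᵢ·ℓᵢ = 0.10·1 + 0.23·3 + 0.31·3 + 0.36·2 = 2.44 bits/symbol.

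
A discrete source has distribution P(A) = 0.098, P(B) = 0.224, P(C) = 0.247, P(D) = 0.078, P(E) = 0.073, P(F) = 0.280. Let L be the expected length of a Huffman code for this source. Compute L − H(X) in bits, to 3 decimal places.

Entropy H = −Σ p log₂ p ≈ 2.3871 bits.
Huffman merges: 73/1000+39/500→151/1000; 49/500+151/1000→249/1000; 28/125+247/1000→471/1000; 249/1000+7/25→529/1000; 471/1000+529/1000→1. L = 12/5 ≈ 2.4000.
L − H = 2.4000 − 2.3871 = 0.013 bits.

0.013 bits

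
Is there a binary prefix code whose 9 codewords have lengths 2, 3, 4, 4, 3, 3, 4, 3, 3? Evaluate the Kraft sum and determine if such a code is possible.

1.0625; no

With common denominator 2^4 = 16: Σ 2^(−ℓᵢ) = 4/16 + 2/16 + 1/16 + 1/16 + 2/16 + 2/16 + 1/16 + 2/16 + 2/16 = 17/16 = 1.0625.
Kraft's inequality requires Σ ≤ 1; here Σ = 1.0625 > 1, so no such prefix code exists.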